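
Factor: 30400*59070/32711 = 2^7*3^1*5^3*7^(-1)*11^1*19^1*179^1*4673^(-1) = 1795728000/32711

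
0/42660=0=0.00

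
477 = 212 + 265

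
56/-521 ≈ -0.107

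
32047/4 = 8011+3/4 = 8011.75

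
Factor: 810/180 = 2^(-1)*3^2 = 9/2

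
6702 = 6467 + 235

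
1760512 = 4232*416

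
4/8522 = 2/4261 ≈ 0.000469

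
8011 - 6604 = 1407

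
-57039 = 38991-96030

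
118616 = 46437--72179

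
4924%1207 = 96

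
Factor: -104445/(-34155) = 3^(-1) * 23^(-1) * 211^1 = 211/69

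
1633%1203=430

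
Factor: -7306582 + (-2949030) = -1 * 2^2 * 1013^1 * 2531^1 = -10255612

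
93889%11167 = 4553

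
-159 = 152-311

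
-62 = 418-480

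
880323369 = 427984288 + 452339081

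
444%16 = 12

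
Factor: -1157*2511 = -1*3^4*13^1*31^1*89^1 = -2905227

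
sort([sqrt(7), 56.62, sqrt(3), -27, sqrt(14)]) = [-27, sqrt(3), sqrt(7), sqrt(14), 56.62]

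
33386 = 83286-49900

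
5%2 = 1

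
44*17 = 748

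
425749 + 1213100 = 1638849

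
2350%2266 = 84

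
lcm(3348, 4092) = 36828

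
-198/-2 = 99 = 99.00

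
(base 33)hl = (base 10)582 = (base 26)ma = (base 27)lf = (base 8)1106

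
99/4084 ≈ 0.0242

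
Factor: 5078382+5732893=5^2*43^1*89^1*113^1=10811275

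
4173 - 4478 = -305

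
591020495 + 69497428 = 660517923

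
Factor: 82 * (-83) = -1 * 2^1 * 41^1 * 83^1 = -6806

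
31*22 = 682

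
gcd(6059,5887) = 1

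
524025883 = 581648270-57622387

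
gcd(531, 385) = 1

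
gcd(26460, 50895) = 135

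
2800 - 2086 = 714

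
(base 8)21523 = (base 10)9043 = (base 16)2353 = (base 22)if1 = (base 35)7dd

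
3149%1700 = 1449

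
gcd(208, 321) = 1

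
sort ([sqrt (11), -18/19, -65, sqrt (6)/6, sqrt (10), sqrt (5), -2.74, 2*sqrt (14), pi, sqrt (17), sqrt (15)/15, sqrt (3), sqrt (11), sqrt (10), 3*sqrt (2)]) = [-65, -2.74, -18/19, sqrt (15)/15, sqrt (6)/6, sqrt (3), sqrt (5), pi, sqrt (10), sqrt (10), sqrt (11), sqrt (11), sqrt (17), 3*sqrt (2), 2*sqrt (14)]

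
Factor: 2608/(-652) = -1*2^2 = -4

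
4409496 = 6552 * 673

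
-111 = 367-478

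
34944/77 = 4992/11 ≈ 453.82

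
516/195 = 172/65 ≈ 2.65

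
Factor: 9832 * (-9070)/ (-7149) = 2^4 * 3^ (-1) * 5^1 * 907^1 * 1229^1 * 2383^ (-1) = 89176240/7149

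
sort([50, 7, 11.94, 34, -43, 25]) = [-43, 7, 11.94, 25, 34, 50]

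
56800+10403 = 67203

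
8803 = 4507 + 4296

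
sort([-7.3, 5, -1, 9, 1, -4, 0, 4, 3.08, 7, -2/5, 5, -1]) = [-7.3, -4, -1, -1, -2/5, 0, 1, 3.08, 4, 5, 5, 7, 9]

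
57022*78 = 4447716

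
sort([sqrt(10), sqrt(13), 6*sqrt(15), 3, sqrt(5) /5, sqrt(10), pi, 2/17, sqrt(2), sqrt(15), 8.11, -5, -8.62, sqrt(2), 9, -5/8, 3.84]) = [-8.62, -5, -5/8, 2/17, sqrt(5) /5, sqrt(2), sqrt(2), 3, pi, sqrt(10), sqrt(10), sqrt(13), 3.84, sqrt(15), 8.11, 9, 6*sqrt(15)]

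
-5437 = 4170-9607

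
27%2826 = 27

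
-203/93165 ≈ -0.00218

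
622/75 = 8 + 22/75 ≈ 8.29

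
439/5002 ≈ 0.0878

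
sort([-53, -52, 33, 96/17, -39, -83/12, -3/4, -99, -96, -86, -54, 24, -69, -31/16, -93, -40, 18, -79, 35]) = [-99, -96, -93, -86, -79, -69, -54, -53, -52, -40, -39, -83/12, -31/16, -3/4, 96/17, 18, 24, 33, 35]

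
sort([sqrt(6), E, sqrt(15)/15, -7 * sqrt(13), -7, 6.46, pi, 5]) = [-7 * sqrt(13), -7, sqrt(15)/15, sqrt(6), E, pi, 5, 6.46]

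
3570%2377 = 1193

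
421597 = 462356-40759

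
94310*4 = 377240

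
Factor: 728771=728771^1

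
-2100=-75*28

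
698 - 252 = 446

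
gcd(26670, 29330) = 70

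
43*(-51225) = -2202675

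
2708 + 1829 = 4537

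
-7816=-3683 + -4133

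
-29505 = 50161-79666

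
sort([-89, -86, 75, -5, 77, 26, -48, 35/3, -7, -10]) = [-89, -86, -48, -10, -7, -5, 35/3, 26, 75, 77]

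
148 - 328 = -180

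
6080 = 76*80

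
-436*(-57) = 24852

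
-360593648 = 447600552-808194200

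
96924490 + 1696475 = 98620965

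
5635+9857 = 15492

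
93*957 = 89001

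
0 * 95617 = 0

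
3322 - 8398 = -5076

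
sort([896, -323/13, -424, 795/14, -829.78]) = [-829.78, -424, -323/13, 795/14, 896]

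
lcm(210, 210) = 210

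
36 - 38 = -2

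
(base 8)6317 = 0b110011001111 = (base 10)3279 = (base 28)453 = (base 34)2sf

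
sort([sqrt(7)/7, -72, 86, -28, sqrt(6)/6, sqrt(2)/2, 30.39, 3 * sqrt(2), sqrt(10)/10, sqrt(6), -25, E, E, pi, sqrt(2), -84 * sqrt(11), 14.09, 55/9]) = [-84 * sqrt(11), -72, -28, -25, sqrt(10)/10, sqrt(7)/7, sqrt(6)/6, sqrt(2)/2, sqrt(2), sqrt(6), E, E, pi, 3 * sqrt(2), 55/9, 14.09, 30.39, 86]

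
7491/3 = 2497 = 2497.00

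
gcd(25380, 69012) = 108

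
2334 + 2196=4530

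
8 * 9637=77096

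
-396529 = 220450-616979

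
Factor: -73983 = -1 * 3^1 * 7^1 * 13^1 * 271^1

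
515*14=7210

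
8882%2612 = 1046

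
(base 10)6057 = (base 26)8op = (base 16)17a9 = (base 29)75p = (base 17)13g5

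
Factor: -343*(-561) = 3^1*7^3*11^1*17^1 = 192423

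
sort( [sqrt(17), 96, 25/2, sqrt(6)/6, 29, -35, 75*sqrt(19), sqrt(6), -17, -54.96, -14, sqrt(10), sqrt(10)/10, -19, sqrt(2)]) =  [-54.96, -35, -19, -17, -14, sqrt(10)/10, sqrt(6)/6, sqrt(2), sqrt(6), sqrt(10), sqrt(17), 25/2, 29, 96, 75*sqrt(19)]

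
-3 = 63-66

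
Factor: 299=13^1*23^1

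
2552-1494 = 1058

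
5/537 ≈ 0.00931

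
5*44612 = 223060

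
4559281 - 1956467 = 2602814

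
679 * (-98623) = -66965017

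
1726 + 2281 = 4007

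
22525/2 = 11262+1/2 = 11262.50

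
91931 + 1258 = 93189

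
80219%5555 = 2449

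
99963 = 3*33321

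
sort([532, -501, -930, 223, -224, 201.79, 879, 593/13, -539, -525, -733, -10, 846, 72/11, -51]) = [-930, -733, -539, -525, -501, -224, -51, -10, 72/11, 593/13, 201.79, 223, 532, 846, 879]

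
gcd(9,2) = 1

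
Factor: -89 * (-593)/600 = 2^(-3) * 3^(-1) * 5^(-2) * 89^1 * 593^1 = 52777/600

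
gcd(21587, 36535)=1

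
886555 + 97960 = 984515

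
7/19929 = 1/2847 ≈ 0.000351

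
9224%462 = 446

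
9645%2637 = 1734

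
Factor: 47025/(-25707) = -1 * 3^1 * 5^2 * 41^(-1) = -75/41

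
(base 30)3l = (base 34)39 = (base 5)421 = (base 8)157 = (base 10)111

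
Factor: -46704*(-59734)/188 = 2^3*3^1*7^1*47^ (-1)*139^1*29867^1 = 697454184/47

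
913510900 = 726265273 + 187245627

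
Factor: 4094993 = 7^1 * 584999^1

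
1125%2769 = 1125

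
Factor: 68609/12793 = 11^(-1)*19^1*23^1*157^1*1163^(-1) 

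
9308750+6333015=15641765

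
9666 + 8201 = 17867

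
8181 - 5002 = 3179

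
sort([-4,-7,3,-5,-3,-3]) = [-7,-5,-4,-3,-3,3]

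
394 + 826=1220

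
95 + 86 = 181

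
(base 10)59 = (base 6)135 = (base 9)65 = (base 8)73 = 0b111011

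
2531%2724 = 2531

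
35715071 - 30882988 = 4832083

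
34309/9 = 3812 + 1/9 ≈ 3812.11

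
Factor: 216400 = 2^4 * 5^2 * 541^1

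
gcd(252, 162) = 18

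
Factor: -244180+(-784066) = -1*2^1*514123^1 = -1028246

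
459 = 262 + 197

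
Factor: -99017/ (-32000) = 2^ (-8)*5^ (-3)*99017^1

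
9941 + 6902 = 16843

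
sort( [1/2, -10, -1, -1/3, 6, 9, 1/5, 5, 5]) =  [-10, -1, -1/3, 1/5, 1/2, 5, 5, 6, 9]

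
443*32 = 14176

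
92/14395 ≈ 0.00639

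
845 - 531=314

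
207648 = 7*29664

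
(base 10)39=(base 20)1j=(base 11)36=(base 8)47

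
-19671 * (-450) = 8851950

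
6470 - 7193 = -723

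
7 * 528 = 3696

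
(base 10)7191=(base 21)g69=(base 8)16027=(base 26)agf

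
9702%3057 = 531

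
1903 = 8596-6693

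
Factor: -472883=-1*472883^1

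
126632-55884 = 70748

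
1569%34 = 5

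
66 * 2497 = 164802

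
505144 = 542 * 932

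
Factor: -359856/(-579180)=2^2 * 3^2 * 5^(-1) * 17^1 * 197^(-1)=612/985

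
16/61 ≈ 0.262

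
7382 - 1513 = 5869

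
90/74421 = 10/8269 ≈ 0.00121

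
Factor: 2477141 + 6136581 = 2^1 * 13^1 * 31^1 * 10687^1 = 8613722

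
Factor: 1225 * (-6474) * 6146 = -1 * 2^2 * 3^1 * 5^2 * 7^3 * 13^1 * 83^1 * 439^1 = -48741774900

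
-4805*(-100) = 480500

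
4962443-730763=4231680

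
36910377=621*59437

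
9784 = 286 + 9498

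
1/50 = 0.02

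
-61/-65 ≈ 0.938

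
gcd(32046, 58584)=6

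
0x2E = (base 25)1L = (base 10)46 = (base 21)24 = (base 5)141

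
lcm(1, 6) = 6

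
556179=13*42783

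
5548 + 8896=14444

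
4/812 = 1/203≈0.00493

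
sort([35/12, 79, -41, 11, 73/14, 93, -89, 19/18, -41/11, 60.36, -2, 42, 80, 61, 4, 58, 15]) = [-89, -41, -41/11, -2, 19/18, 35/12, 4, 73/14, 11, 15, 42, 58, 60.36, 61, 79, 80, 93]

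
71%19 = 14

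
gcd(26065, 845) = 65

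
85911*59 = 5068749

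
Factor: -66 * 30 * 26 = -1 * 2^3 * 3^2 * 5^1 * 11^1 * 13^1 = -51480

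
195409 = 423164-227755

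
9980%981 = 170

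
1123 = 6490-5367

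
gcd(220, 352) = 44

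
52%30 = 22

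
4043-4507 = -464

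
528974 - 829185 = -300211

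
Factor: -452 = -1 * 2^2 * 113^1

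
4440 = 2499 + 1941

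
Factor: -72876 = -1 * 2^2 * 3^1 * 6073^1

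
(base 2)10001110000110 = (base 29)anh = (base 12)531a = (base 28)bgm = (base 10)9094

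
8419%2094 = 43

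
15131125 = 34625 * 437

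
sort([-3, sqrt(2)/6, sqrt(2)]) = [-3, sqrt(2)/6, sqrt(2)]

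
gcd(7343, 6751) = 1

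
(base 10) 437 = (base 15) 1e2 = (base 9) 535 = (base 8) 665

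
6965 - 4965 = 2000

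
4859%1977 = 905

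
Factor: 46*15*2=2^2*3^1*5^1*23^1=1380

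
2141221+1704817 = 3846038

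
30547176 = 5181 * 5896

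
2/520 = 1/260 ≈ 0.00385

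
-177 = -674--497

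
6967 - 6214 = 753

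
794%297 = 200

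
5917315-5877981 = 39334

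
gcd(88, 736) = 8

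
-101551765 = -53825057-47726708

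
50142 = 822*61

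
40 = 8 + 32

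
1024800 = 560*1830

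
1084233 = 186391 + 897842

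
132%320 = 132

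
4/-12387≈-0.000323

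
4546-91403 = -86857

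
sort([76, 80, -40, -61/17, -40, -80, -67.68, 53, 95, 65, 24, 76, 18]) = [-80, -67.68, -40, -40, -61/17, 18, 24, 53, 65, 76, 76, 80, 95]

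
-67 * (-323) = 21641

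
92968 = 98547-5579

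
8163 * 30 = 244890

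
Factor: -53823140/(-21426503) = 2^2*5^1*107^1*3593^1*3060929^(-1) = 7689020/3060929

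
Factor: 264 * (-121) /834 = -1 * 2^2 * 11^3 * 139^ (-1) = -5324/139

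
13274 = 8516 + 4758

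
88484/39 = 2268+32/39 ≈ 2268.82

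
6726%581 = 335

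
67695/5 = 13539 = 13539.00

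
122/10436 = 61/5218 ≈ 0.0117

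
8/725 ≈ 0.0110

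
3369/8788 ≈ 0.383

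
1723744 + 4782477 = 6506221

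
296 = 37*8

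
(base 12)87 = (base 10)103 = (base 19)58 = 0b1100111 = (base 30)3d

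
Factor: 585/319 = 3^2 * 5^1 * 11^(-1) * 13^1 * 29^(-1)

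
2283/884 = 2+515/884 ≈ 2.58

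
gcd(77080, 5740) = 820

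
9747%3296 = 3155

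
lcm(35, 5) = 35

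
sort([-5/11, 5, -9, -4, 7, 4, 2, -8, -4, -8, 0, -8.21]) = [-9, -8.21, -8, -8, -4, -4, -5/11, 0, 2, 4, 5, 7]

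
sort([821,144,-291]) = [-291,144,821]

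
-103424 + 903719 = 800295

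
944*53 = 50032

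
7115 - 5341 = 1774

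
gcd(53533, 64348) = 1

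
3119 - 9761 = -6642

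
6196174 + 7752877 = 13949051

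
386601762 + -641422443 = -254820681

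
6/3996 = 1/666 ≈ 0.00150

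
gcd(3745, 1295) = 35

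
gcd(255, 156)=3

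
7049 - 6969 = 80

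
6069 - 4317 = 1752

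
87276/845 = 103 + 241/845 ≈ 103.29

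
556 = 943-387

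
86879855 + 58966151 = 145846006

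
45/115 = 9/23≈0.391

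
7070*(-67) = -473690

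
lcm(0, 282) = 0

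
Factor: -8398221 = -1 * 3^1 * 13^1 * 17^1 * 53^1 * 239^1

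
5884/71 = 82+62/71 ≈ 82.87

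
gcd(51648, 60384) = 96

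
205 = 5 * 41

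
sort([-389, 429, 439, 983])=[-389, 429, 439, 983]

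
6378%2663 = 1052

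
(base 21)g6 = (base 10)342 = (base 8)526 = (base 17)132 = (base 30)bc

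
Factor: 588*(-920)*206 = -1*2^6*3^1*5^1*7^2*23^1*103^1 = -111437760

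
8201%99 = 83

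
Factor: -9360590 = -1 * 2^1 * 5^1 * 443^1 * 2113^1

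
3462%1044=330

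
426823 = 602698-175875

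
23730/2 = 11865 = 11865.00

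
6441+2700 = 9141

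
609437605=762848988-153411383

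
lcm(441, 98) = 882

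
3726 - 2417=1309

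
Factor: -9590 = -1*2^1*5^1*7^1*137^1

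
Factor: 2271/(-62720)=-1*2^(-8)*3^1*5^(-1)*7^(-2)*757^1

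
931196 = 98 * 9502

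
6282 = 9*698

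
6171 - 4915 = 1256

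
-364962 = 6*(-60827)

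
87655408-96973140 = -9317732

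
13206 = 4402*3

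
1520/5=304=304.00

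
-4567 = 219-4786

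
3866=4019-153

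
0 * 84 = 0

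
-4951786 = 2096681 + -7048467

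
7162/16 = 3581/8 ≈ 447.63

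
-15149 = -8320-6829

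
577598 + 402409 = 980007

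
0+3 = 3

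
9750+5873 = 15623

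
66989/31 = 2160 + 29/31 ≈ 2160.94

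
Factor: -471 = -1*3^1*157^1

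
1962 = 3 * 654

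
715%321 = 73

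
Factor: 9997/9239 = 13^1*769^1*9239^(-1)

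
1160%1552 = 1160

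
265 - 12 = 253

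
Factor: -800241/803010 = -1 * 2^(-1) * 5^(-1) * 17^2 * 29^(-1) = -289/290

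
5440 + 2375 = 7815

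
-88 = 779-867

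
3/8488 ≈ 0.000353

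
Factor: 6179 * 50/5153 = 2^1 * 5^2 * 37^1 * 167^1 * 5153^(-1) = 308950/5153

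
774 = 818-44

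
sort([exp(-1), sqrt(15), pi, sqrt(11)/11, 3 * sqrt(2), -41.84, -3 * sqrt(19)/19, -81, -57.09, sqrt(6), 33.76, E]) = [-81, -57.09, -41.84, -3 * sqrt(19)/19, sqrt(11)/11, exp(-1), sqrt(6), E, pi, sqrt(15), 3 * sqrt(2), 33.76]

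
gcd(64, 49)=1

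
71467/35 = 2041 + 32/35 ≈ 2041.91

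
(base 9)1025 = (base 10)752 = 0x2f0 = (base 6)3252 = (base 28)qo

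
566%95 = 91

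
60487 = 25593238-25532751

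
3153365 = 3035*1039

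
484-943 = -459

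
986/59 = 16 + 42/59 ≈ 16.71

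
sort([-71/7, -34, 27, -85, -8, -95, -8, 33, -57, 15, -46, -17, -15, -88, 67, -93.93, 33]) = [-95, -93.93, -88, -85, -57, -46, -34, -17, -15, -71/7, -8, -8, 15, 27, 33, 33, 67]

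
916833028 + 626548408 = 1543381436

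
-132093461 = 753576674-885670135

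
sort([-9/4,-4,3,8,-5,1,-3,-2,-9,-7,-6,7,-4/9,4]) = [-9,-7,-6,-5,-4,-3,-9/4,-2,-4/9,1,3,4,7,8]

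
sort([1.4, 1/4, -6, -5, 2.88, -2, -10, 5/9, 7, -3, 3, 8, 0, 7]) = [-10, -6, -5, -3, -2, 0, 1/4, 5/9, 1.4, 2.88, 3, 7, 7, 8]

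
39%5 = 4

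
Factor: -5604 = -1 * 2^2 * 3^1 * 467^1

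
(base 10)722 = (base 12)502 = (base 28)pm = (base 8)1322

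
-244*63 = -15372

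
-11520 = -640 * 18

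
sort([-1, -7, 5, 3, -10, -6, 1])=[-10, -7, -6, -1, 1, 3, 5]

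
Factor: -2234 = -1*2^1*1117^1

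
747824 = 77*9712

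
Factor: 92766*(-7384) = -1*2^4*3^1*13^1*71^1*15461^1 = -684984144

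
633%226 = 181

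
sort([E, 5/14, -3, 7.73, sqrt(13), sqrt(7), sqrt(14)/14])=[-3, sqrt(14)/14, 5/14, sqrt(7), E, sqrt(13), 7.73]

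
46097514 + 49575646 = 95673160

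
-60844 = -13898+-46946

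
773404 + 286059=1059463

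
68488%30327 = 7834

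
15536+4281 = 19817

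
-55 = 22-77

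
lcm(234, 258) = 10062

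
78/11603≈0.00672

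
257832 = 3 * 85944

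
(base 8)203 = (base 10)131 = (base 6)335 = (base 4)2003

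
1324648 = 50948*26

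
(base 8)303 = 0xc3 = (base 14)dd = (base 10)195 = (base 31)69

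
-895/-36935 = 179/7387 ≈ 0.0242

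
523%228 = 67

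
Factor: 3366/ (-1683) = -1 * 2^1 = -2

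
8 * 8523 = 68184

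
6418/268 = 3209/134 ≈ 23.95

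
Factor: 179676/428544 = 2^(-7)*3^(-1)*7^1*23^1 = 161/384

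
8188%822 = 790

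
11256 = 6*1876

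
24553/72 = 341 + 1/72 ≈ 341.01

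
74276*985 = 73161860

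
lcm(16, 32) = 32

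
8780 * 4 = 35120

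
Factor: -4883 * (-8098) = 2^1 * 19^1 * 257^1 * 4049^1 = 39542534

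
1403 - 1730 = -327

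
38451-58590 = -20139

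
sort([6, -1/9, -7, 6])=[-7, -1/9, 6, 6]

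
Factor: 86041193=7^1*101^1*131^1*929^1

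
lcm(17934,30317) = 1273314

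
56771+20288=77059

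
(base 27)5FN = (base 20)A3D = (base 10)4073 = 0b111111101001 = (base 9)5525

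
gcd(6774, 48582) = 6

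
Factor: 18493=18493^1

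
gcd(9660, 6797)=7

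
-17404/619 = -28-72/619 ≈ -28.12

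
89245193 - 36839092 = 52406101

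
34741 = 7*4963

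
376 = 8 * 47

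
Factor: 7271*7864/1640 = 5^(-1)*11^1*41^(-1)*661^1*983^1 = 7147393/205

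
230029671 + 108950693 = 338980364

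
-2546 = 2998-5544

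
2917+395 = 3312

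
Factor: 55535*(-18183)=-1*3^1*5^1*11^1*19^1*29^2*383^1=-1009792905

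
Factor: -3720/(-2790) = 2^2*3^(-1) = 4/3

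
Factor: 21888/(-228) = -1*2^5*3^1 = -96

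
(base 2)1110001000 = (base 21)211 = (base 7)2431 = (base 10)904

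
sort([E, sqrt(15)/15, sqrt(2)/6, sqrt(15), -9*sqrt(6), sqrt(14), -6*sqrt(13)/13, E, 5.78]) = [-9*sqrt(6), -6*sqrt(13)/13, sqrt(2)/6, sqrt(15)/15, E, E, sqrt(14), sqrt(15), 5.78]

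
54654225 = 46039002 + 8615223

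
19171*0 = 0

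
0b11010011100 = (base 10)1692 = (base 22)3ak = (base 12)b90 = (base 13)a02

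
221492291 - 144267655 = 77224636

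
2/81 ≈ 0.0247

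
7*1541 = 10787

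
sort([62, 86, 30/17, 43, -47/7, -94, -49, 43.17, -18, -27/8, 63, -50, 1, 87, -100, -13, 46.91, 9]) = [-100, -94, -50, -49, -18, -13, -47/7, -27/8, 1, 30/17, 9, 43, 43.17, 46.91, 62, 63, 86, 87]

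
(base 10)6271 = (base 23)bjf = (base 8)14177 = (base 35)546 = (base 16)187f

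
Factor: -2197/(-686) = 2^(-1)*7^(-3)*13^3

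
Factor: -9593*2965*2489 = -1*5^1*19^1*53^1*131^1*181^1*593^1 = -70795236805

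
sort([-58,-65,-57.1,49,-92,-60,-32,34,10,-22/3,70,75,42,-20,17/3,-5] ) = [-92,-65,-60,-58,-57.1,-32,-20,-22/3,-5,17/3,10,34,42,49,70,75] 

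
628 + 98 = 726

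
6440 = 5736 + 704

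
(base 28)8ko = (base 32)6m8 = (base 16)1ac8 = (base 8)15310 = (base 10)6856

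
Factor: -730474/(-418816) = 2^(-9) * 19^1 * 47^1 = 893/512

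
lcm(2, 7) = 14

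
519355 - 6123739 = -5604384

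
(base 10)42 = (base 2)101010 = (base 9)46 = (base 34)18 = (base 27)1f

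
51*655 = 33405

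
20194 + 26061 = 46255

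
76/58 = 1 + 9/29 ≈ 1.31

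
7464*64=477696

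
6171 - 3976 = 2195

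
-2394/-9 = 266 = 266.00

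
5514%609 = 33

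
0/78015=0=0.00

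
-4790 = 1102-5892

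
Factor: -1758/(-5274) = 3^(-1) = 1/3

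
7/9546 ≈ 0.000733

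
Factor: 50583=3^1*13^1*1297^1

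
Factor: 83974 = 2^1*11^2*347^1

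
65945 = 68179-2234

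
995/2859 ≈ 0.348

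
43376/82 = 528 + 40/41 ≈ 528.98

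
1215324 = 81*15004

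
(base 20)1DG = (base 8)1244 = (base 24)144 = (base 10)676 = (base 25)121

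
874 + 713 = 1587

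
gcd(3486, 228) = 6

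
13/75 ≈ 0.173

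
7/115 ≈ 0.0609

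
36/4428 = 1/123 ≈ 0.00813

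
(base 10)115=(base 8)163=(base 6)311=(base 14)83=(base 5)430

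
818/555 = 1 + 263/555 ≈ 1.47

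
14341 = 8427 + 5914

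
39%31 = 8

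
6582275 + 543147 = 7125422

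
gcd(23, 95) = 1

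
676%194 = 94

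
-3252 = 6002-9254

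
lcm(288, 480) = 1440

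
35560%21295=14265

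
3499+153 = 3652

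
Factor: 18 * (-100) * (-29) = 2^3 * 3^2 * 5^2 * 29^1 = 52200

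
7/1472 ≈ 0.00476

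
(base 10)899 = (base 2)1110000011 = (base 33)r8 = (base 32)s3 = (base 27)168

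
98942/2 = 49471 = 49471.00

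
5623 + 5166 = 10789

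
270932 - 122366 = 148566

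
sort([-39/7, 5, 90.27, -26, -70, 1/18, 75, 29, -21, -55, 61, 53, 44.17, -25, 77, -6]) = [-70, -55, -26, -25, -21, -6, -39/7, 1/18, 5, 29, 44.17, 53, 61, 75, 77, 90.27]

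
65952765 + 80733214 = 146685979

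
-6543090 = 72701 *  (-90)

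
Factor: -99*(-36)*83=2^2*3^4*11^1*83^1=295812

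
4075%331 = 103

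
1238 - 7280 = -6042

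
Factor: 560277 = 3^4 * 6917^1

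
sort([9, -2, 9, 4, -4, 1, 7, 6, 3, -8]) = [-8, -4, -2, 1, 3, 4, 6, 7, 9, 9]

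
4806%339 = 60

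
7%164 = 7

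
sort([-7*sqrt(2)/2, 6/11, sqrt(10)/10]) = [-7*sqrt(2)/2, sqrt(10)/10, 6/11]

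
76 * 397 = 30172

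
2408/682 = 3 + 181/341 ≈ 3.53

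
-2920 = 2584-5504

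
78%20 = 18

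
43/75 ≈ 0.573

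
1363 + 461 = 1824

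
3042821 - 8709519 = -5666698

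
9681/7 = 1383 = 1383.00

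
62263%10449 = 10018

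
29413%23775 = 5638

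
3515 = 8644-5129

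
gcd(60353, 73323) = 1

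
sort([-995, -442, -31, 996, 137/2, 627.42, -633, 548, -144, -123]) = [-995, -633, -442, -144, -123, -31, 137/2, 548, 627.42, 996]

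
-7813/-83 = 94 + 11/83 ≈ 94.13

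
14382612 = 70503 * 204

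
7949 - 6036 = 1913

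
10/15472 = 5/7736 ≈ 0.000646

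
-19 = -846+827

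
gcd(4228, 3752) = 28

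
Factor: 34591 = 34591^1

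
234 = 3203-2969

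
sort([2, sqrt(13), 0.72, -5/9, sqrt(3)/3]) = [-5/9, sqrt(3)/3, 0.72, 2, sqrt(13)]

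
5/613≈0.00816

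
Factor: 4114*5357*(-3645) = -1*2^1*3^6*5^1*11^3*17^1*487^1 = -80331054210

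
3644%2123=1521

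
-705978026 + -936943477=-1642921503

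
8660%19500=8660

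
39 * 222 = 8658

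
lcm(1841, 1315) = 9205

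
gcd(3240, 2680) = 40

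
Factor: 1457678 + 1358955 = 2816633^1 = 2816633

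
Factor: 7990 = 2^1*5^1*17^1*47^1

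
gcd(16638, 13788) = 6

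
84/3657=28/1219 ≈ 0.0230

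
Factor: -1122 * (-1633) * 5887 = 2^1 * 3^1 * 7^1 * 11^1 * 17^1 * 23^1 * 29^2 * 71^1 = 10786314462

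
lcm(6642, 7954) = 644274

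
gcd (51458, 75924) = 2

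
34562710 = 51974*665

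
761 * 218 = 165898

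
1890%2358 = 1890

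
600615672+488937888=1089553560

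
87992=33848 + 54144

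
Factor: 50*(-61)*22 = -1*2^2*5^2*11^1*61^1 = -67100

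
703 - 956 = -253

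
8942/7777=1 + 1165/7777≈1.15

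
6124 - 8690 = -2566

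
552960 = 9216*60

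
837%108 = 81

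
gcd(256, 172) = 4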